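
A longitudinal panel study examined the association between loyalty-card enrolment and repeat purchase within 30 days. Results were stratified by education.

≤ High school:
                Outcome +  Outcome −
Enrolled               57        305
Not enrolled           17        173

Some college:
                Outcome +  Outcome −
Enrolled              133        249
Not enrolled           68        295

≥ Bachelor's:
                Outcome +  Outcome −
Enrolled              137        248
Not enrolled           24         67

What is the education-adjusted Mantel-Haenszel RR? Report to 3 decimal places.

1.691

RR_MH = Σ(aᵢ·n₀ᵢ/nᵢ) / Σ(cᵢ·n₁ᵢ/nᵢ), with n₁ᵢ = aᵢ+bᵢ (exposed), n₀ᵢ = cᵢ+dᵢ (unexposed), nᵢ = n₁ᵢ+n₀ᵢ.
Stratum 1 (≤ High school): n₁ = 362, n₀ = 190, n = 552; a·n₀/n = 57·190/552 = 19.6196; c·n₁/n = 17·362/552 = 11.1486
Stratum 2 (Some college): n₁ = 382, n₀ = 363, n = 745; a·n₀/n = 133·363/745 = 64.8040; c·n₁/n = 68·382/745 = 34.8671
Stratum 3 (≥ Bachelor's): n₁ = 385, n₀ = 91, n = 476; a·n₀/n = 137·91/476 = 26.1912; c·n₁/n = 24·385/476 = 19.4118
RR_MH = (19.6196 + 64.8040 + 26.1912) / (11.1486 + 34.8671 + 19.4118) = 110.6148 / 65.4274 = 1.69065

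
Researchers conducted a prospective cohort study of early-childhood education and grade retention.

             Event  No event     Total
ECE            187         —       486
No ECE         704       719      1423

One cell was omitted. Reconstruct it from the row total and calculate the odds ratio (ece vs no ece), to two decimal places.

The missing cell is in the exposed row: 486 − 187 = 299.
So a = 187, b = 299, c = 704, d = 719.
OR = (a·d)/(b·c) = (187 × 719) / (299 × 704) = 134453 / 210496 = 0.63874

0.64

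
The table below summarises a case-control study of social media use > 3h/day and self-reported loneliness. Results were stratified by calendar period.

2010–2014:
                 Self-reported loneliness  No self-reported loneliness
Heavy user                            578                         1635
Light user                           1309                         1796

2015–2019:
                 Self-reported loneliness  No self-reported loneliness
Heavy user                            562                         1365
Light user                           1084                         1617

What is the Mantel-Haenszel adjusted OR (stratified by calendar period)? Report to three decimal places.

OR_MH = Σ(aᵢdᵢ/nᵢ) / Σ(bᵢcᵢ/nᵢ), where nᵢ is the stratum total.
Stratum 1 (2010–2014): n = 5318; a·d/n = 578·1796/5318 = 195.2027; b·c/n = 1635·1309/5318 = 402.4473
Stratum 2 (2015–2019): n = 4628; a·d/n = 562·1617/4628 = 196.3600; b·c/n = 1365·1084/4628 = 319.7191
OR_MH = (195.2027 + 196.3600) / (402.4473 + 319.7191) = 391.5627 / 722.1664 = 0.54221

0.542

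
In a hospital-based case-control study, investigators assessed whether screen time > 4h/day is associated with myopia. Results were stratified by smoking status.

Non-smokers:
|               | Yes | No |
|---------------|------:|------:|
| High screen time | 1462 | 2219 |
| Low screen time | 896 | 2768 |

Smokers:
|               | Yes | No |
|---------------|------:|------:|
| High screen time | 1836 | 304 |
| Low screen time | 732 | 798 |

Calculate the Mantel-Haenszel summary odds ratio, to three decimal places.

OR_MH = Σ(aᵢdᵢ/nᵢ) / Σ(bᵢcᵢ/nᵢ), where nᵢ is the stratum total.
Stratum 1 (Non-smokers): n = 7345; a·d/n = 1462·2768/7345 = 550.9620; b·c/n = 2219·896/7345 = 270.6908
Stratum 2 (Smokers): n = 3670; a·d/n = 1836·798/3670 = 399.2174; b·c/n = 304·732/3670 = 60.6343
OR_MH = (550.9620 + 399.2174) / (270.6908 + 60.6343) = 950.1795 / 331.3251 = 2.86782

2.868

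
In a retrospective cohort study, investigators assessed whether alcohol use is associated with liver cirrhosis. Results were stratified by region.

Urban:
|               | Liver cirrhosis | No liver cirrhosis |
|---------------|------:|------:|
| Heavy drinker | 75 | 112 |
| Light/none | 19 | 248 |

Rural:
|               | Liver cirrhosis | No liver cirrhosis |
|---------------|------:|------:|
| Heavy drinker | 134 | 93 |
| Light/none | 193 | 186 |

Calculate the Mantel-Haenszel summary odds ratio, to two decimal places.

2.39

OR_MH = Σ(aᵢdᵢ/nᵢ) / Σ(bᵢcᵢ/nᵢ), where nᵢ is the stratum total.
Stratum 1 (Urban): n = 454; a·d/n = 75·248/454 = 40.9692; b·c/n = 112·19/454 = 4.6872
Stratum 2 (Rural): n = 606; a·d/n = 134·186/606 = 41.1287; b·c/n = 93·193/606 = 29.6188
OR_MH = (40.9692 + 41.1287) / (4.6872 + 29.6188) = 82.0979 / 34.3060 = 2.39310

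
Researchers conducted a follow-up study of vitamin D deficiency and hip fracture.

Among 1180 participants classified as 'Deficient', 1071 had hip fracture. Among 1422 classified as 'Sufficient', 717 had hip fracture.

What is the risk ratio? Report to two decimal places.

1.80

From the description: a = 1071, b = 109, c = 717, d = 705.
Risk in exposed = 1071/1180 = 0.90763; risk in unexposed = 717/1422 = 0.50422.
RR = 0.90763 / 0.50422 = 1.80006
The risk among the exposed is 1.80 times that among the unexposed.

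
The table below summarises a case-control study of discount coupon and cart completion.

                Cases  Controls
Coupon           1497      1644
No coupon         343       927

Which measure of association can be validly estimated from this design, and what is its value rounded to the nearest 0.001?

Cells: a = 1497, b = 1644, c = 343, d = 927.
This is a case-control study: participants were sampled on outcome status, so risks in the source population cannot be estimated directly — relative risk is not valid here. The odds ratio is the appropriate measure.
OR = (a·d)/(b·c) = (1497 × 927) / (1644 × 343) = 1387719 / 563892 = 2.46097

2.461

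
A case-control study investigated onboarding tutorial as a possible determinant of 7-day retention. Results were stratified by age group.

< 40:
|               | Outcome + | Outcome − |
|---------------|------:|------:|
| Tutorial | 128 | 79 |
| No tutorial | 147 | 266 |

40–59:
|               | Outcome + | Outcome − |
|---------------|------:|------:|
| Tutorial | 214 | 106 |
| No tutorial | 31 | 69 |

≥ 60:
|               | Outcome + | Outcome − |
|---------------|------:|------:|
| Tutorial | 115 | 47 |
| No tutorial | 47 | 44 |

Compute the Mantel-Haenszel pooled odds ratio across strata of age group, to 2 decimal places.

3.12

OR_MH = Σ(aᵢdᵢ/nᵢ) / Σ(bᵢcᵢ/nᵢ), where nᵢ is the stratum total.
Stratum 1 (< 40): n = 620; a·d/n = 128·266/620 = 54.9161; b·c/n = 79·147/620 = 18.7306
Stratum 2 (40–59): n = 420; a·d/n = 214·69/420 = 35.1571; b·c/n = 106·31/420 = 7.8238
Stratum 3 (≥ 60): n = 253; a·d/n = 115·44/253 = 20.0000; b·c/n = 47·47/253 = 8.7312
OR_MH = (54.9161 + 35.1571 + 20.0000) / (18.7306 + 7.8238 + 8.7312) = 110.0733 / 35.2857 = 3.11949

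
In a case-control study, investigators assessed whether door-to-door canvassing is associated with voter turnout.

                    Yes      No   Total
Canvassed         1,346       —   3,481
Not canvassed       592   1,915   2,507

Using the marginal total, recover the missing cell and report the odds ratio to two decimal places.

The missing cell is in the exposed row: 3481 − 1346 = 2135.
So a = 1346, b = 2135, c = 592, d = 1915.
OR = (a·d)/(b·c) = (1346 × 1915) / (2135 × 592) = 2577590 / 1263920 = 2.03936

2.04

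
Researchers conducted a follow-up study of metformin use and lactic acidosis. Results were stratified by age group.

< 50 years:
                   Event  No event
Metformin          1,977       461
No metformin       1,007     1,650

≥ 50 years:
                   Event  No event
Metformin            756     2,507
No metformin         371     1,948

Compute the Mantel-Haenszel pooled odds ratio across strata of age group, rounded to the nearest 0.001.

OR_MH = Σ(aᵢdᵢ/nᵢ) / Σ(bᵢcᵢ/nᵢ), where nᵢ is the stratum total.
Stratum 1 (< 50 years): n = 5095; a·d/n = 1977·1650/5095 = 640.2453; b·c/n = 461·1007/5095 = 91.1142
Stratum 2 (≥ 50 years): n = 5582; a·d/n = 756·1948/5582 = 263.8280; b·c/n = 2507·371/5582 = 166.6243
OR_MH = (640.2453 + 263.8280) / (91.1142 + 166.6243) = 904.0734 / 257.7386 = 3.50771

3.508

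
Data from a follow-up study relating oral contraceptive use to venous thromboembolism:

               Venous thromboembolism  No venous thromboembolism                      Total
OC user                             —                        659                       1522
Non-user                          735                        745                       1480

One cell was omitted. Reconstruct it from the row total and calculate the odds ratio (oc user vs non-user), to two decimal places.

The missing cell is in the exposed row: 1522 − 659 = 863.
So a = 863, b = 659, c = 735, d = 745.
OR = (a·d)/(b·c) = (863 × 745) / (659 × 735) = 642935 / 484365 = 1.32738

1.33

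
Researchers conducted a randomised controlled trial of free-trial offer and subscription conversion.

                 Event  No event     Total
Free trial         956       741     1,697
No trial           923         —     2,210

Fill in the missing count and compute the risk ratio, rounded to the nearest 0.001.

The missing cell is in the unexposed row: 2210 − 923 = 1287.
So a = 956, b = 741, c = 923, d = 1287.
RR = [a/(a+b)] / [c/(c+d)] = (956/1697) / (923/2210) = 0.56335/0.41765 = 1.34886

1.349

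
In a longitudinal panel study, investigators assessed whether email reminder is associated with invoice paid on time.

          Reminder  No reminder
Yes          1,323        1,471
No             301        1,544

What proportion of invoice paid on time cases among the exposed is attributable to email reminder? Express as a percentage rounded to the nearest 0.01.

40.11

Reading the table with exposure as columns: a = 1323 (Reminder, case), b = 301 (Reminder, non-case), c = 1471 (No reminder, case), d = 1544.
Risk in exposed = 1323/1624 = 0.81466; risk in unexposed = 1471/3015 = 0.48789.
RR = 0.81466/0.48789 = 1.66974
AR% = (RR − 1)/RR × 100 = (1.66974 − 1)/1.66974 × 100 = 40.1104%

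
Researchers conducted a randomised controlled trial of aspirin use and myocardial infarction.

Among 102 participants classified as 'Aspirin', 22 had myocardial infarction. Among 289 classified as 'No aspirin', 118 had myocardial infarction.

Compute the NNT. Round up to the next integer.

6

Risk in treated group = 22/102 = 0.21569; risk in control = 118/289 = 0.40830.
Absolute risk reduction = 0.40830 − 0.21569 = 0.19262
NNT = 1 / ARR = 1 / 0.19262 = 5.192 → round up → 6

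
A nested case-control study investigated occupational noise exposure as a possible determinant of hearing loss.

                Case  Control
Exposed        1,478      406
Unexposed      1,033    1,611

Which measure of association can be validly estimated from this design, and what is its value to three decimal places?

5.677

Cells: a = 1478, b = 406, c = 1033, d = 1611.
This is a nested case-control study: participants were sampled on outcome status, so risks in the source population cannot be estimated directly — relative risk is not valid here. The odds ratio is the appropriate measure.
OR = (a·d)/(b·c) = (1478 × 1611) / (406 × 1033) = 2381058 / 419398 = 5.67732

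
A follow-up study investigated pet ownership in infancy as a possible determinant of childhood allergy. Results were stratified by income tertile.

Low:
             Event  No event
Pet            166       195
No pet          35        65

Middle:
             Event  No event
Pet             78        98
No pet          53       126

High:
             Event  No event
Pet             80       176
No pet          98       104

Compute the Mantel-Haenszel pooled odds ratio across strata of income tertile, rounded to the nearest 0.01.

1.03

OR_MH = Σ(aᵢdᵢ/nᵢ) / Σ(bᵢcᵢ/nᵢ), where nᵢ is the stratum total.
Stratum 1 (Low): n = 461; a·d/n = 166·65/461 = 23.4056; b·c/n = 195·35/461 = 14.8048
Stratum 2 (Middle): n = 355; a·d/n = 78·126/355 = 27.6845; b·c/n = 98·53/355 = 14.6310
Stratum 3 (High): n = 458; a·d/n = 80·104/458 = 18.1659; b·c/n = 176·98/458 = 37.6594
OR_MH = (23.4056 + 27.6845 + 18.1659) / (14.8048 + 14.6310 + 37.6594) = 69.2561 / 67.0951 = 1.03221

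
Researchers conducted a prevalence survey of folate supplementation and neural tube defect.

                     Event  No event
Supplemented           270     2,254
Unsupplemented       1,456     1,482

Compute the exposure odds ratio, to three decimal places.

0.122

Cells: a = 270, b = 2254, c = 1456, d = 1482.
OR = (a·d)/(b·c) = (270 × 1482) / (2254 × 1456) = 400140 / 3281824 = 0.12193
Exposure is associated with lower odds of neural tube defect (OR = 0.12 < 1).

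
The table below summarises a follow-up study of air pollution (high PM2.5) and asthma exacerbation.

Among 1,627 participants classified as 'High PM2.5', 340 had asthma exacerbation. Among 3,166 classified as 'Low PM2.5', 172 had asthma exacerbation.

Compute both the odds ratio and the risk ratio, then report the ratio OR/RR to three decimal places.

1.196

From the description: a = 340, b = 1287, c = 172, d = 2994.
OR = (340·2994)/(1287·172) = 1017960/221364 = 4.59858
Risk in exposed = 340/1627 = 0.20897; risk in unexposed = 172/3166 = 0.05433; RR = 3.84657
OR/RR = 4.59858 / 3.84657 = 1.19550
The outcome is not rare, so the OR lies further from 1 than the RR.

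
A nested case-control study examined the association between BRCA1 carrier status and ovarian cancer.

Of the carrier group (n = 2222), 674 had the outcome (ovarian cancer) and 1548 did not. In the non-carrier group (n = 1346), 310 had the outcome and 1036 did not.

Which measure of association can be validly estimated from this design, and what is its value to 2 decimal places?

From the description: a = 674, b = 1548, c = 310, d = 1036.
This is a nested case-control study: participants were sampled on outcome status, so risks in the source population cannot be estimated directly — relative risk is not valid here. The odds ratio is the appropriate measure.
OR = (a·d)/(b·c) = (674 × 1036) / (1548 × 310) = 698264 / 479880 = 1.45508

1.46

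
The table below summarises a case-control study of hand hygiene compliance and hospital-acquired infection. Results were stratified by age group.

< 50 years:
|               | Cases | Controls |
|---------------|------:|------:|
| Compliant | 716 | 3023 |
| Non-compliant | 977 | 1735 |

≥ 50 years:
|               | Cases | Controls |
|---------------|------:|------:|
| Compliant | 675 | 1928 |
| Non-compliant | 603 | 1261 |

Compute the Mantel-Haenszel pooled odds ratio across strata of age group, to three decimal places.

0.534

OR_MH = Σ(aᵢdᵢ/nᵢ) / Σ(bᵢcᵢ/nᵢ), where nᵢ is the stratum total.
Stratum 1 (< 50 years): n = 6451; a·d/n = 716·1735/6451 = 192.5686; b·c/n = 3023·977/6451 = 457.8315
Stratum 2 (≥ 50 years): n = 4467; a·d/n = 675·1261/4467 = 190.5473; b·c/n = 1928·603/4467 = 260.2606
OR_MH = (192.5686 + 190.5473) / (457.8315 + 260.2606) = 383.1159 / 718.0921 = 0.53352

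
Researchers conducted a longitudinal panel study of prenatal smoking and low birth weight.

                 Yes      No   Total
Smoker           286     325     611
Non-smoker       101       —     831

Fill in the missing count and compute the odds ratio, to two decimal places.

6.36

The missing cell is in the unexposed row: 831 − 101 = 730.
So a = 286, b = 325, c = 101, d = 730.
OR = (a·d)/(b·c) = (286 × 730) / (325 × 101) = 208780 / 32825 = 6.36040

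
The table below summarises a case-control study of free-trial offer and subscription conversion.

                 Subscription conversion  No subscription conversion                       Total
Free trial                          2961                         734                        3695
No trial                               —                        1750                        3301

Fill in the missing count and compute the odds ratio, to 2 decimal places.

4.55

The missing cell is in the unexposed row: 3301 − 1750 = 1551.
So a = 2961, b = 734, c = 1551, d = 1750.
OR = (a·d)/(b·c) = (2961 × 1750) / (734 × 1551) = 5181750 / 1138434 = 4.55165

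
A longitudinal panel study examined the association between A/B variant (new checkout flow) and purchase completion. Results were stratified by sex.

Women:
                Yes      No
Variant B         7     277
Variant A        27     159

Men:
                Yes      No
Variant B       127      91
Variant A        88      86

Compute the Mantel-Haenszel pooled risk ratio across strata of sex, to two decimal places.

0.91

RR_MH = Σ(aᵢ·n₀ᵢ/nᵢ) / Σ(cᵢ·n₁ᵢ/nᵢ), with n₁ᵢ = aᵢ+bᵢ (exposed), n₀ᵢ = cᵢ+dᵢ (unexposed), nᵢ = n₁ᵢ+n₀ᵢ.
Stratum 1 (Women): n₁ = 284, n₀ = 186, n = 470; a·n₀/n = 7·186/470 = 2.7702; c·n₁/n = 27·284/470 = 16.3149
Stratum 2 (Men): n₁ = 218, n₀ = 174, n = 392; a·n₀/n = 127·174/392 = 56.3724; c·n₁/n = 88·218/392 = 48.9388
RR_MH = (2.7702 + 56.3724) / (16.3149 + 48.9388) = 59.1427 / 65.2537 = 0.90635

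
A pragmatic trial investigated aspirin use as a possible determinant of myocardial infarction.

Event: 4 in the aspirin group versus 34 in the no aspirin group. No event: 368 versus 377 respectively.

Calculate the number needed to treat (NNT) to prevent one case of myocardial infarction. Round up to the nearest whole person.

Risk in treated group = 4/372 = 0.01075; risk in control = 34/411 = 0.08273.
Absolute risk reduction = 0.08273 − 0.01075 = 0.07197
NNT = 1 / ARR = 1 / 0.07197 = 13.894 → round up → 14

14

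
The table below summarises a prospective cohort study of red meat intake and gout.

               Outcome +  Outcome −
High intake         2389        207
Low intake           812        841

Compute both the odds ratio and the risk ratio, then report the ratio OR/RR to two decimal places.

6.38

Cells: a = 2389, b = 207, c = 812, d = 841.
OR = (2389·841)/(207·812) = 2009149/168084 = 11.95324
Risk in exposed = 2389/2596 = 0.92026; risk in unexposed = 812/1653 = 0.49123; RR = 1.87339
OR/RR = 11.95324 / 1.87339 = 6.38054
The outcome is not rare, so the OR lies further from 1 than the RR.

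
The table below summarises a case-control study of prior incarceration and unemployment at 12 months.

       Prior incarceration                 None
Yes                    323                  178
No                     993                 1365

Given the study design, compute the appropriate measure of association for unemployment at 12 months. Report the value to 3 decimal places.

Reading the table with exposure as columns: a = 323 (Prior incarceration, case), b = 993 (Prior incarceration, non-case), c = 178 (None, case), d = 1365.
This is a case-control study: participants were sampled on outcome status, so risks in the source population cannot be estimated directly — relative risk is not valid here. The odds ratio is the appropriate measure.
OR = (a·d)/(b·c) = (323 × 1365) / (993 × 178) = 440895 / 176754 = 2.49440

2.494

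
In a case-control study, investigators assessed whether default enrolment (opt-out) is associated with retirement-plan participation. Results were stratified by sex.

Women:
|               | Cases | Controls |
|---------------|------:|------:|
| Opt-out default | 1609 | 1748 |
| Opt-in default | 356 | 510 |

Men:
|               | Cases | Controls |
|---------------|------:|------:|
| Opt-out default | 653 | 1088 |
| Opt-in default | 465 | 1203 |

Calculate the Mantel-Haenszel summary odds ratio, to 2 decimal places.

OR_MH = Σ(aᵢdᵢ/nᵢ) / Σ(bᵢcᵢ/nᵢ), where nᵢ is the stratum total.
Stratum 1 (Women): n = 4223; a·d/n = 1609·510/4223 = 194.3145; b·c/n = 1748·356/4223 = 147.3569
Stratum 2 (Men): n = 3409; a·d/n = 653·1203/3409 = 230.4368; b·c/n = 1088·465/3409 = 148.4072
OR_MH = (194.3145 + 230.4368) / (147.3569 + 148.4072) = 424.7513 / 295.7640 = 1.43612

1.44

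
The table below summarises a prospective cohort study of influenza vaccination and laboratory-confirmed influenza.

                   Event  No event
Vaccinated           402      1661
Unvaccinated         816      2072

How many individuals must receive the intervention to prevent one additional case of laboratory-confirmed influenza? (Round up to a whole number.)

12

Risk in treated group = 402/2063 = 0.19486; risk in control = 816/2888 = 0.28255.
Absolute risk reduction = 0.28255 − 0.19486 = 0.08769
NNT = 1 / ARR = 1 / 0.08769 = 11.404 → round up → 12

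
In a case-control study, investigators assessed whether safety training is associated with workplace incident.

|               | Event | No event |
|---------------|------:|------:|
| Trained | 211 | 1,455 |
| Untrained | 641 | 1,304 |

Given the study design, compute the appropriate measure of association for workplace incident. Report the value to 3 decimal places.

Cells: a = 211, b = 1455, c = 641, d = 1304.
This is a case-control study: participants were sampled on outcome status, so risks in the source population cannot be estimated directly — relative risk is not valid here. The odds ratio is the appropriate measure.
OR = (a·d)/(b·c) = (211 × 1304) / (1455 × 641) = 275144 / 932655 = 0.29501

0.295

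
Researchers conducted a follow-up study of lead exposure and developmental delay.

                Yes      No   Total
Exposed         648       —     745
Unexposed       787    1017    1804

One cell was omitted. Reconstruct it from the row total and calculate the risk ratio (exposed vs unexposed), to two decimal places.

The missing cell is in the exposed row: 745 − 648 = 97.
So a = 648, b = 97, c = 787, d = 1017.
RR = [a/(a+b)] / [c/(c+d)] = (648/745) / (787/1804) = 0.86980/0.43625 = 1.99380

1.99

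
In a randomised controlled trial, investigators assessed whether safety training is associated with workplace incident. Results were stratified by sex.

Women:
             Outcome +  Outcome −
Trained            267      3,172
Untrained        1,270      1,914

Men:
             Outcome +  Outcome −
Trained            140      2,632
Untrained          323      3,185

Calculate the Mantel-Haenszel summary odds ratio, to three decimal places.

OR_MH = Σ(aᵢdᵢ/nᵢ) / Σ(bᵢcᵢ/nᵢ), where nᵢ is the stratum total.
Stratum 1 (Women): n = 6623; a·d/n = 267·1914/6623 = 77.1611; b·c/n = 3172·1270/6623 = 608.2500
Stratum 2 (Men): n = 6280; a·d/n = 140·3185/6280 = 71.0032; b·c/n = 2632·323/6280 = 135.3720
OR_MH = (77.1611 + 71.0032) / (608.2500 + 135.3720) = 148.1643 / 743.6220 = 0.19925

0.199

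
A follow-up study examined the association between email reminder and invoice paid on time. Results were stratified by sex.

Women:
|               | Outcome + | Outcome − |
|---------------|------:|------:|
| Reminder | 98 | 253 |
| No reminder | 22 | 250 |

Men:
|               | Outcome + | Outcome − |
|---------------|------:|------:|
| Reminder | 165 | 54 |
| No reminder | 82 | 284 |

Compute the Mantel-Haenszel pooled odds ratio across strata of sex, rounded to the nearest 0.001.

OR_MH = Σ(aᵢdᵢ/nᵢ) / Σ(bᵢcᵢ/nᵢ), where nᵢ is the stratum total.
Stratum 1 (Women): n = 623; a·d/n = 98·250/623 = 39.3258; b·c/n = 253·22/623 = 8.9342
Stratum 2 (Men): n = 585; a·d/n = 165·284/585 = 80.1026; b·c/n = 54·82/585 = 7.5692
OR_MH = (39.3258 + 80.1026) / (8.9342 + 7.5692) = 119.4284 / 16.5034 = 7.23659

7.237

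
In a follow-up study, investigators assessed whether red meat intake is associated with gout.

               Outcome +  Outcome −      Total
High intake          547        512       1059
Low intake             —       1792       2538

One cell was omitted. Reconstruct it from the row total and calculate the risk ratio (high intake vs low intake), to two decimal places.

The missing cell is in the unexposed row: 2538 − 1792 = 746.
So a = 547, b = 512, c = 746, d = 1792.
RR = [a/(a+b)] / [c/(c+d)] = (547/1059) / (746/2538) = 0.51653/0.29393 = 1.75729

1.76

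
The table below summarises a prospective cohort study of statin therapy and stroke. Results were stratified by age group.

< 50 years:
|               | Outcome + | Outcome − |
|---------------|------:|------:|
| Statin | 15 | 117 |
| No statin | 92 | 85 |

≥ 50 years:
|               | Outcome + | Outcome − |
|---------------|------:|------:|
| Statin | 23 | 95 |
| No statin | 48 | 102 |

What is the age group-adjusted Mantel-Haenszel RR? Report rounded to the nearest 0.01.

RR_MH = Σ(aᵢ·n₀ᵢ/nᵢ) / Σ(cᵢ·n₁ᵢ/nᵢ), with n₁ᵢ = aᵢ+bᵢ (exposed), n₀ᵢ = cᵢ+dᵢ (unexposed), nᵢ = n₁ᵢ+n₀ᵢ.
Stratum 1 (< 50 years): n₁ = 132, n₀ = 177, n = 309; a·n₀/n = 15·177/309 = 8.5922; c·n₁/n = 92·132/309 = 39.3010
Stratum 2 (≥ 50 years): n₁ = 118, n₀ = 150, n = 268; a·n₀/n = 23·150/268 = 12.8731; c·n₁/n = 48·118/268 = 21.1343
RR_MH = (8.5922 + 12.8731) / (39.3010 + 21.1343) = 21.4654 / 60.4353 = 0.35518

0.36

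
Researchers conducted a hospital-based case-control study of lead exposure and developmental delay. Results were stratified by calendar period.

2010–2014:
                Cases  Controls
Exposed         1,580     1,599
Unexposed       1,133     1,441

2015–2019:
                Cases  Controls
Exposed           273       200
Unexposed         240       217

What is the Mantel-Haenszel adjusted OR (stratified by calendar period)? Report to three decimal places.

OR_MH = Σ(aᵢdᵢ/nᵢ) / Σ(bᵢcᵢ/nᵢ), where nᵢ is the stratum total.
Stratum 1 (2010–2014): n = 5753; a·d/n = 1580·1441/5753 = 395.7553; b·c/n = 1599·1133/5753 = 314.9082
Stratum 2 (2015–2019): n = 930; a·d/n = 273·217/930 = 63.7000; b·c/n = 200·240/930 = 51.6129
OR_MH = (395.7553 + 63.7000) / (314.9082 + 51.6129) = 459.4553 / 366.5211 = 1.25356

1.254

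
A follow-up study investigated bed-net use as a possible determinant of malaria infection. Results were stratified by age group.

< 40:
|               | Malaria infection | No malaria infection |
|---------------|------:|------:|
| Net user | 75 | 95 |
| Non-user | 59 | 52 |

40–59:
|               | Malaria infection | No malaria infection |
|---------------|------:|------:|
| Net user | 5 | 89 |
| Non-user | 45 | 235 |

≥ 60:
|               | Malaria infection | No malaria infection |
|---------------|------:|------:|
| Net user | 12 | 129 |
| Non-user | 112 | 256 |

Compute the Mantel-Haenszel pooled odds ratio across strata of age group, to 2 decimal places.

OR_MH = Σ(aᵢdᵢ/nᵢ) / Σ(bᵢcᵢ/nᵢ), where nᵢ is the stratum total.
Stratum 1 (< 40): n = 281; a·d/n = 75·52/281 = 13.8790; b·c/n = 95·59/281 = 19.9466
Stratum 2 (40–59): n = 374; a·d/n = 5·235/374 = 3.1417; b·c/n = 89·45/374 = 10.7086
Stratum 3 (≥ 60): n = 509; a·d/n = 12·256/509 = 6.0354; b·c/n = 129·112/509 = 28.3851
OR_MH = (13.8790 + 3.1417 + 6.0354) / (19.9466 + 10.7086 + 28.3851) = 23.0561 / 59.0402 = 0.39051

0.39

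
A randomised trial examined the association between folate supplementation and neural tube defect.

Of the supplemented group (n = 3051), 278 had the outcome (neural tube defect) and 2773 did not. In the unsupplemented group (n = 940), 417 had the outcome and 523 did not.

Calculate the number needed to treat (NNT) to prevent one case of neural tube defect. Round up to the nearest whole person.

3

Risk in treated group = 278/3051 = 0.09112; risk in control = 417/940 = 0.44362.
Absolute risk reduction = 0.44362 − 0.09112 = 0.35250
NNT = 1 / ARR = 1 / 0.35250 = 2.837 → round up → 3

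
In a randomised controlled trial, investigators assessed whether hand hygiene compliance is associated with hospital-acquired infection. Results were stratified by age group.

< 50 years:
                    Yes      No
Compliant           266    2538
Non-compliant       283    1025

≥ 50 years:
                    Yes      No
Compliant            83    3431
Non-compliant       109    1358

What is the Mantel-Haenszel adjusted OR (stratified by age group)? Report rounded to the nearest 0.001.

0.356

OR_MH = Σ(aᵢdᵢ/nᵢ) / Σ(bᵢcᵢ/nᵢ), where nᵢ is the stratum total.
Stratum 1 (< 50 years): n = 4112; a·d/n = 266·1025/4112 = 66.3059; b·c/n = 2538·283/4112 = 174.6727
Stratum 2 (≥ 50 years): n = 4981; a·d/n = 83·1358/4981 = 22.6288; b·c/n = 3431·109/4981 = 75.0811
OR_MH = (66.3059 + 22.6288) / (174.6727 + 75.0811) = 88.9347 / 249.7538 = 0.35609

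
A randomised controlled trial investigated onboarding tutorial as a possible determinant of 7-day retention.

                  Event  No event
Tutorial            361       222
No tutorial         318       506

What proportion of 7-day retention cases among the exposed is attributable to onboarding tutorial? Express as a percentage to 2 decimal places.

37.68

Cells: a = 361, b = 222, c = 318, d = 506.
Risk in exposed = 361/583 = 0.61921; risk in unexposed = 318/824 = 0.38592.
RR = 0.61921/0.38592 = 1.60450
AR% = (RR − 1)/RR × 100 = (1.60450 − 1)/1.60450 × 100 = 37.6751%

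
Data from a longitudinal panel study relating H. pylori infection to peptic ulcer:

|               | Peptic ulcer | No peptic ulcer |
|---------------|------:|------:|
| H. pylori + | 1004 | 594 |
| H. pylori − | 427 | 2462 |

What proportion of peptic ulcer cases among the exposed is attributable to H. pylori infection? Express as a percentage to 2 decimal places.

Cells: a = 1004, b = 594, c = 427, d = 2462.
Risk in exposed = 1004/1598 = 0.62829; risk in unexposed = 427/2889 = 0.14780.
RR = 0.62829/0.14780 = 4.25086
AR% = (RR − 1)/RR × 100 = (4.25086 − 1)/4.25086 × 100 = 76.4753%

76.48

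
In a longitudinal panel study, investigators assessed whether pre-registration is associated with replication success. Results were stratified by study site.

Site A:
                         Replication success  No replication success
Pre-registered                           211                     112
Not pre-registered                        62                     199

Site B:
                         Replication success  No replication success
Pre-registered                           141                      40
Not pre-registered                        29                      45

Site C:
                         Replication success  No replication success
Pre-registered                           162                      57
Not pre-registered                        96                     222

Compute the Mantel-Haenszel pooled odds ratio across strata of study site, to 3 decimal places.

OR_MH = Σ(aᵢdᵢ/nᵢ) / Σ(bᵢcᵢ/nᵢ), where nᵢ is the stratum total.
Stratum 1 (Site A): n = 584; a·d/n = 211·199/584 = 71.8990; b·c/n = 112·62/584 = 11.8904
Stratum 2 (Site B): n = 255; a·d/n = 141·45/255 = 24.8824; b·c/n = 40·29/255 = 4.5490
Stratum 3 (Site C): n = 537; a·d/n = 162·222/537 = 66.9721; b·c/n = 57·96/537 = 10.1899
OR_MH = (71.8990 + 24.8824 + 66.9721) / (11.8904 + 4.5490 + 10.1899) = 163.7534 / 26.6294 = 6.14935

6.149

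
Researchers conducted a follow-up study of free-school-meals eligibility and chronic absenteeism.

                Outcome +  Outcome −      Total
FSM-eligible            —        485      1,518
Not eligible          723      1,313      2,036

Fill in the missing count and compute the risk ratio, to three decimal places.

The missing cell is in the exposed row: 1518 − 485 = 1033.
So a = 1033, b = 485, c = 723, d = 1313.
RR = [a/(a+b)] / [c/(c+d)] = (1033/1518) / (723/2036) = 0.68050/0.35511 = 1.91632

1.916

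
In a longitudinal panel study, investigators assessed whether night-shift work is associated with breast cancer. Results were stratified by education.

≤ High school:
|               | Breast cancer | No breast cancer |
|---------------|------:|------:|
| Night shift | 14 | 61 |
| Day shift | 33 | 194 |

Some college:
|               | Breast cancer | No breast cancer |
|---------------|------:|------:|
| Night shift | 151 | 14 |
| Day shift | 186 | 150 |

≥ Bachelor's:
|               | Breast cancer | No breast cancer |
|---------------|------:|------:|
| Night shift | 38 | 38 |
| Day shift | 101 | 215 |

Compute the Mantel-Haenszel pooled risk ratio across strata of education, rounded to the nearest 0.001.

RR_MH = Σ(aᵢ·n₀ᵢ/nᵢ) / Σ(cᵢ·n₁ᵢ/nᵢ), with n₁ᵢ = aᵢ+bᵢ (exposed), n₀ᵢ = cᵢ+dᵢ (unexposed), nᵢ = n₁ᵢ+n₀ᵢ.
Stratum 1 (≤ High school): n₁ = 75, n₀ = 227, n = 302; a·n₀/n = 14·227/302 = 10.5232; c·n₁/n = 33·75/302 = 8.1954
Stratum 2 (Some college): n₁ = 165, n₀ = 336, n = 501; a·n₀/n = 151·336/501 = 101.2695; c·n₁/n = 186·165/501 = 61.2575
Stratum 3 (≥ Bachelor's): n₁ = 76, n₀ = 316, n = 392; a·n₀/n = 38·316/392 = 30.6327; c·n₁/n = 101·76/392 = 19.5816
RR_MH = (10.5232 + 101.2695 + 30.6327) / (8.1954 + 61.2575 + 19.5816) = 142.4253 / 89.0345 = 1.59966

1.600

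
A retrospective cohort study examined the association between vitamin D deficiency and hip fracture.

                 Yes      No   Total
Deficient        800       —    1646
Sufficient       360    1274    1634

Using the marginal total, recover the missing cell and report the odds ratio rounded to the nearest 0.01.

3.35

The missing cell is in the exposed row: 1646 − 800 = 846.
So a = 800, b = 846, c = 360, d = 1274.
OR = (a·d)/(b·c) = (800 × 1274) / (846 × 360) = 1019200 / 304560 = 3.34647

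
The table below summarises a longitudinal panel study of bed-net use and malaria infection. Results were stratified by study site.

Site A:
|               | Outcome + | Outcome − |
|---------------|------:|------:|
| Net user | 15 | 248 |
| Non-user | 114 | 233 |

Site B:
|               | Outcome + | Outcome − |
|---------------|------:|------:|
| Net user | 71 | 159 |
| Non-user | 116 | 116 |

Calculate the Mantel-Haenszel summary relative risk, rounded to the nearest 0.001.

RR_MH = Σ(aᵢ·n₀ᵢ/nᵢ) / Σ(cᵢ·n₁ᵢ/nᵢ), with n₁ᵢ = aᵢ+bᵢ (exposed), n₀ᵢ = cᵢ+dᵢ (unexposed), nᵢ = n₁ᵢ+n₀ᵢ.
Stratum 1 (Site A): n₁ = 263, n₀ = 347, n = 610; a·n₀/n = 15·347/610 = 8.5328; c·n₁/n = 114·263/610 = 49.1508
Stratum 2 (Site B): n₁ = 230, n₀ = 232, n = 462; a·n₀/n = 71·232/462 = 35.6537; c·n₁/n = 116·230/462 = 57.7489
RR_MH = (8.5328 + 35.6537) / (49.1508 + 57.7489) = 44.1865 / 106.8997 = 0.41334

0.413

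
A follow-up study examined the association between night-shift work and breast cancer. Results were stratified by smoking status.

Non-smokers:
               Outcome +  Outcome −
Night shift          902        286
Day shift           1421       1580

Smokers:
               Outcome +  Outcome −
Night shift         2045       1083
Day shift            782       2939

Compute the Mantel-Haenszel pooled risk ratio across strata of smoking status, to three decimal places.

2.312

RR_MH = Σ(aᵢ·n₀ᵢ/nᵢ) / Σ(cᵢ·n₁ᵢ/nᵢ), with n₁ᵢ = aᵢ+bᵢ (exposed), n₀ᵢ = cᵢ+dᵢ (unexposed), nᵢ = n₁ᵢ+n₀ᵢ.
Stratum 1 (Non-smokers): n₁ = 1188, n₀ = 3001, n = 4189; a·n₀/n = 902·3001/4189 = 646.1929; c·n₁/n = 1421·1188/4189 = 402.9955
Stratum 2 (Smokers): n₁ = 3128, n₀ = 3721, n = 6849; a·n₀/n = 2045·3721/6849 = 1111.0301; c·n₁/n = 782·3128/6849 = 357.1464
RR_MH = (646.1929 + 1111.0301) / (402.9955 + 357.1464) = 1757.2230 / 760.1419 = 2.31170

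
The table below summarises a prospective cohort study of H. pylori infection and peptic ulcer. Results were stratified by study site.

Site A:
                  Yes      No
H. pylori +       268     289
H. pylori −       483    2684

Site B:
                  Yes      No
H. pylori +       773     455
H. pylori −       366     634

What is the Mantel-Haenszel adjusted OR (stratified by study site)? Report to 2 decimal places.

OR_MH = Σ(aᵢdᵢ/nᵢ) / Σ(bᵢcᵢ/nᵢ), where nᵢ is the stratum total.
Stratum 1 (Site A): n = 3724; a·d/n = 268·2684/3724 = 193.1557; b·c/n = 289·483/3724 = 37.4831
Stratum 2 (Site B): n = 2228; a·d/n = 773·634/2228 = 219.9650; b·c/n = 455·366/2228 = 74.7442
OR_MH = (193.1557 + 219.9650) / (37.4831 + 74.7442) = 413.1207 / 112.2272 = 3.68111

3.68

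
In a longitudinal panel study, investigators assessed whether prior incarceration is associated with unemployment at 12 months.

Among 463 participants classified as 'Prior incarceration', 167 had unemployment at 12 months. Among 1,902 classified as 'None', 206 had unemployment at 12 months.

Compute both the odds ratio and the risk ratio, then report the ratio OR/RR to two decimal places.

From the description: a = 167, b = 296, c = 206, d = 1696.
OR = (167·1696)/(296·206) = 283232/60976 = 4.64498
Risk in exposed = 167/463 = 0.36069; risk in unexposed = 206/1902 = 0.10831; RR = 3.33026
OR/RR = 4.64498 / 3.33026 = 1.39478
The outcome is not rare, so the OR lies further from 1 than the RR.

1.39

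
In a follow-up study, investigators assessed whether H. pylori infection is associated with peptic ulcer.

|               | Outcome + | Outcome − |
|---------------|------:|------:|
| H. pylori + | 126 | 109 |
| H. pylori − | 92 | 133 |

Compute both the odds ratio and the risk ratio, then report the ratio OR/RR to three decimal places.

1.274

Cells: a = 126, b = 109, c = 92, d = 133.
OR = (126·133)/(109·92) = 16758/10028 = 1.67112
Risk in exposed = 126/235 = 0.53617; risk in unexposed = 92/225 = 0.40889; RR = 1.31129
OR/RR = 1.67112 / 1.31129 = 1.27441
The outcome is not rare, so the OR lies further from 1 than the RR.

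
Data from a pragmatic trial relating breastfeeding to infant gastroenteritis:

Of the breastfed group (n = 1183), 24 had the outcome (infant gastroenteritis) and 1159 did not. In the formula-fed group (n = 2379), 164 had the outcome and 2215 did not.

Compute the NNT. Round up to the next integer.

21

Risk in treated group = 24/1183 = 0.02029; risk in control = 164/2379 = 0.06894.
Absolute risk reduction = 0.06894 − 0.02029 = 0.04865
NNT = 1 / ARR = 1 / 0.04865 = 20.555 → round up → 21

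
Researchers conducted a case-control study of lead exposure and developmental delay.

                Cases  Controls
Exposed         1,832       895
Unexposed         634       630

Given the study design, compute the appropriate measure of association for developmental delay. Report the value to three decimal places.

Cells: a = 1832, b = 895, c = 634, d = 630.
This is a case-control study: participants were sampled on outcome status, so risks in the source population cannot be estimated directly — relative risk is not valid here. The odds ratio is the appropriate measure.
OR = (a·d)/(b·c) = (1832 × 630) / (895 × 634) = 1154160 / 567430 = 2.03401

2.034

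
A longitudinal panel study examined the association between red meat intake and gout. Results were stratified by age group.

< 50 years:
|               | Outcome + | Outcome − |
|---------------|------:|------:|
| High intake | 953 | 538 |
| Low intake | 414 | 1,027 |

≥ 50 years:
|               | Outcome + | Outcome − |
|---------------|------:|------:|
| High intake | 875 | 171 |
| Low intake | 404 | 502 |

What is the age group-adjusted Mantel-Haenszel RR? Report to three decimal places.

RR_MH = Σ(aᵢ·n₀ᵢ/nᵢ) / Σ(cᵢ·n₁ᵢ/nᵢ), with n₁ᵢ = aᵢ+bᵢ (exposed), n₀ᵢ = cᵢ+dᵢ (unexposed), nᵢ = n₁ᵢ+n₀ᵢ.
Stratum 1 (< 50 years): n₁ = 1491, n₀ = 1441, n = 2932; a·n₀/n = 953·1441/2932 = 468.3741; c·n₁/n = 414·1491/2932 = 210.5300
Stratum 2 (≥ 50 years): n₁ = 1046, n₀ = 906, n = 1952; a·n₀/n = 875·906/1952 = 406.1219; c·n₁/n = 404·1046/1952 = 216.4877
RR_MH = (468.3741 + 406.1219) / (210.5300 + 216.4877) = 874.4961 / 427.0177 = 2.04792

2.048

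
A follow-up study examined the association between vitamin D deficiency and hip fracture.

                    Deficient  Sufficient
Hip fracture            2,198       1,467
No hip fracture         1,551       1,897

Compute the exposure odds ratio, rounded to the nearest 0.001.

Reading the table with exposure as columns: a = 2198 (Deficient, case), b = 1551 (Deficient, non-case), c = 1467 (Sufficient, case), d = 1897.
OR = (a·d)/(b·c) = (2198 × 1897) / (1551 × 1467) = 4169606 / 2275317 = 1.83254
The odds of hip fracture are about 1.83 times as high in the deficient group.

1.833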